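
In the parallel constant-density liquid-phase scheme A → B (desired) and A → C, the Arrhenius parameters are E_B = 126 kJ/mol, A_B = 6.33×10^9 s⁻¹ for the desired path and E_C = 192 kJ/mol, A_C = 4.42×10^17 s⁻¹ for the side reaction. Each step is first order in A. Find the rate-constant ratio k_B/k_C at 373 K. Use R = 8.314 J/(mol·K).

k_B/k_C = (A_B/A_C)·exp[−(E_B−E_C)/(RT)] = (A_B/A_C)·exp[(E_C−E_B)/(RT)].
(E_C−E_B)/(RT) = (192−126)×10³/(8.314×373) = 66000/3101 = 21.28.
k_B/k_C = (6.33×10^9/4.42×10^17)·exp(21.28) = 1.432×10^-8 × 1.750×10^9 = 25.1.
Since E_B < E_C, lowering the temperature improves selectivity toward B.

25.1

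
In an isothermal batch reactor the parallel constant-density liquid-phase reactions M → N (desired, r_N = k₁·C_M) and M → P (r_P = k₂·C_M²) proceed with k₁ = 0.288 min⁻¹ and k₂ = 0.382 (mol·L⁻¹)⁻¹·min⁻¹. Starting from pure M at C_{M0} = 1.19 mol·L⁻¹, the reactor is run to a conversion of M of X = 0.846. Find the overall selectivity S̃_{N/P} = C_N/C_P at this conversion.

C_M = C_{M0}(1−X) = 0.1833 mol·L⁻¹.
Along a PFR/batch, dC_N/dC_M = −r_N/(r_N+r_P) = −k₁/(k₁+k₂·C_M).
Integrating from C_{M0} to C_M: C_N = (0.288/0.382)·ln[(0.288+0.382·1.19)/(0.288+0.382·0.183)] = 0.7539·ln(0.7426/0.3580) = 0.5501 mol·L⁻¹.
C_P = (C_{M0}−C_M)−C_N = 0.4567 mol·L⁻¹; S̃_{N/P} = 0.5501/0.4567 = 1.20.

1.20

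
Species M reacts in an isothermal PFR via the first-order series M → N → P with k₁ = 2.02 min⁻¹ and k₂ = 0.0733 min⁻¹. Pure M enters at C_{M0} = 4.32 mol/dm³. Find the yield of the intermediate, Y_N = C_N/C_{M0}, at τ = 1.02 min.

Solving the coupled first-order balances gives C_N(τ) = [k₁/(k₂−k₁)]·C_{M0}·(e^(−k₁τ) − e^(−k₂τ)).
e^(−k₁τ) = e^(−2.02×1.02) = e^(−2.060) = 0.1274; e^(−k₂τ) = e^(−0.07477) = 0.9280.
C_N = 2.02×4.32/(0.0733−2.02) × (0.1274−0.9280) = (-4.483)×(-0.8006) = 3.589 mol/dm³.
Y_N = C_N/C_{M0} = 3.589/4.32 = 0.831.

0.831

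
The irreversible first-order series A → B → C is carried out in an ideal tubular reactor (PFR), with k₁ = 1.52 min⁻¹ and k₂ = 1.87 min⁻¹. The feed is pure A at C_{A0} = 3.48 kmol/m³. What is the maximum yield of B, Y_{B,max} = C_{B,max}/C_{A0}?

0.330

For a first-order series the maximum intermediate yield is C_{B,max}/C_{A0} = (k₁/k₂)^[k₂/(k₂−k₁)].
= (1.52/1.87)^(1.87/(1.87−1.52)) = (0.8128)^(5.343) = 0.3305.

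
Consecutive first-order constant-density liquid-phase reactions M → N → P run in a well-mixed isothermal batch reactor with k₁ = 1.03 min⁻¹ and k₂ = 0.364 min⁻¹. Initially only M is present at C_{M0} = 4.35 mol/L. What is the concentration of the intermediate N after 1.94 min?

For first-order series with pure M initially, C_N(t) = k₁C_{M0}/(k₂−k₁)·(e^(−k₁t) − e^(−k₂t)).
e^(−k₁t) = e^(−1.03×1.94) = e^(−1.998) = 0.1356; e^(−k₂t) = e^(−0.7062) = 0.4935.
C_N = 1.03×4.35/(0.364−1.03) × (0.1356−0.4935) = (-6.727)×(-0.3580) = 2.408 mol/L.

2.41 mol/L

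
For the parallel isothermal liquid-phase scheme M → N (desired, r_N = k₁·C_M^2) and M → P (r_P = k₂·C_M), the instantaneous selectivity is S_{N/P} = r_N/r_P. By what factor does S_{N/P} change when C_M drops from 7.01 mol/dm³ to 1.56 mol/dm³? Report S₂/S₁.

S_{N/P} = (k₁/k₂)·C_M, so S₂/S₁ = (C_{M,2}/C_{M,1}).
= 1.56/7.01 = 0.223.

0.223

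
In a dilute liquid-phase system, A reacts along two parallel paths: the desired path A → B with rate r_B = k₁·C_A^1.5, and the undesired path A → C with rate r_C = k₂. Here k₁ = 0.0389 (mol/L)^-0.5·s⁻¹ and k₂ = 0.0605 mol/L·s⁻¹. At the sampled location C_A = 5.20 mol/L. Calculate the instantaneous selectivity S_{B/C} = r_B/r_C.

S_{B/C} = r_B/r_C = (k₁·C_A^1.5)/(k₂) = (k₁/k₂)·C_A^1.5.
= (0.0389×5.200^1.5) / (0.0605) = 0.4613/0.06050 = 7.62.
Since the desired path is higher order in A, keeping C_A high (PFR or concentrated feed) favours B.

7.62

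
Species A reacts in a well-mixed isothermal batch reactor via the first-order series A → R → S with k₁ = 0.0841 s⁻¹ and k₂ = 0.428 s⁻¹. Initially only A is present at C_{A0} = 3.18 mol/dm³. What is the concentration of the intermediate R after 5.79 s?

The intermediate concentration in a first-order A→B→C sequence is C_R = k₁C_{A0}(e^(−k₁t) − e^(−k₂t))/(k₂−k₁).
e^(−k₁t) = e^(−0.0841×5.79) = e^(−0.4869) = 0.6145; e^(−k₂t) = e^(−2.478) = 0.08390.
C_R = 0.0841×3.18/(0.428−0.0841) × (0.6145−0.08390) = 0.7777×0.5306 = 0.4126 mol/dm³.

0.413 mol/dm³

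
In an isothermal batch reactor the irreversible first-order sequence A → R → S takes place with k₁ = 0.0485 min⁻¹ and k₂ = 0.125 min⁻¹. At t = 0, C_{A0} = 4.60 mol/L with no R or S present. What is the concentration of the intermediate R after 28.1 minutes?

0.659 mol/L

Solving the coupled first-order balances gives C_R(t) = [k₁/(k₂−k₁)]·C_{A0}·(e^(−k₁t) − e^(−k₂t)).
e^(−k₁t) = e^(−0.0485×28.1) = e^(−1.363) = 0.2559; e^(−k₂t) = e^(−3.513) = 0.02982.
C_R = 0.0485×4.60/(0.125−0.0485) × (0.2559−0.02982) = 2.916×0.2261 = 0.6594 mol/L.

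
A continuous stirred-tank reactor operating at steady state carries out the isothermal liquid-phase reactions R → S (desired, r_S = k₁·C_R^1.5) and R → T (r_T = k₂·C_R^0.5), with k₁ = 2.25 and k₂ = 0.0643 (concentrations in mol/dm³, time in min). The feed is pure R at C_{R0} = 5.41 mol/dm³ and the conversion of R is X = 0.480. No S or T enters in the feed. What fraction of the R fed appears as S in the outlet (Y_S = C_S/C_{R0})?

Exit C_R = C_{R0}(1−X) = 5.41×0.520 = 2.813 mol/dm³.
A CSTR operates uniformly at the exit composition, giving r_S = 10.62 and r_T = 0.1078 (each k·C_R^n at C_R = 2.813).
Fraction of consumed R going to S: r_S/(r_S+r_T) = 0.9899.
C_S = 0.9899·C_{R0}·X = 0.9899×5.41×0.480 = 2.57 mol/dm³; Y_S = C_S/C_{R0} = 0.475.

0.475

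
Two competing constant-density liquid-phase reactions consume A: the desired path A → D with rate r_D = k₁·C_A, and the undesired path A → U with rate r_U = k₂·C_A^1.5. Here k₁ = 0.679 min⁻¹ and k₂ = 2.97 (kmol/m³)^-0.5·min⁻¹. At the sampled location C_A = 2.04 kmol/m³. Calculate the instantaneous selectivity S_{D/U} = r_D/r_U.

0.160

S_{D/U} = r_D/r_U = (k₁·C_A)/(k₂·C_A^1.5) = (k₁/k₂)·C_A^-0.5.
= (0.679×2.040) / (2.97×2.040^1.5) = 1.385/8.654 = 0.160.
The undesired path is higher order in A, so low C_A (CSTR or dilute feed) favours D.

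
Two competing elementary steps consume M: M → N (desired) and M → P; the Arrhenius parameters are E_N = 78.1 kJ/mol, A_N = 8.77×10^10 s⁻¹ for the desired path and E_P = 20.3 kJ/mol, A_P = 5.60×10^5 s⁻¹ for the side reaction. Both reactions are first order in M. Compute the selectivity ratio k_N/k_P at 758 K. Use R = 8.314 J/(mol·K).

16.3

k_N/k_P = (A_N/A_P)·exp[−(E_N−E_P)/(RT)] = (A_N/A_P)·exp[(E_P−E_N)/(RT)].
(E_P−E_N)/(RT) = (20.3−78.1)×10³/(8.314×758) = -57800/6302 = -9.172.
k_N/k_P = (8.77×10^10/5.60×10^5)·exp(-9.172) = 1.566×10^5 × 1.039×10^-4 = 16.3.
Since E_N > E_P, raising the temperature improves selectivity toward N.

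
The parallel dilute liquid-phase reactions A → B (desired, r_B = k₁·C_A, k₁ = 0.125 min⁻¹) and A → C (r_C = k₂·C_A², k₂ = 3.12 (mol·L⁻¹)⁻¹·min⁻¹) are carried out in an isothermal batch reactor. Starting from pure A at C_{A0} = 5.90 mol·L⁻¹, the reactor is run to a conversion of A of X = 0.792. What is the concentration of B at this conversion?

C_A = C_{A0}(1−X) = 1.227 mol·L⁻¹.
Along a PFR/batch, dC_B/dC_A = −r_B/(r_B+r_C) = −k₁/(k₁+k₂·C_A).
Integrating from C_{A0} to C_A: C_B = (0.125/3.12)·ln[(0.125+3.12·5.90)/(0.125+3.12·1.23)] = 0.04006·ln(18.53/3.954) = 0.06189 mol·L⁻¹.

0.0619 mol·L⁻¹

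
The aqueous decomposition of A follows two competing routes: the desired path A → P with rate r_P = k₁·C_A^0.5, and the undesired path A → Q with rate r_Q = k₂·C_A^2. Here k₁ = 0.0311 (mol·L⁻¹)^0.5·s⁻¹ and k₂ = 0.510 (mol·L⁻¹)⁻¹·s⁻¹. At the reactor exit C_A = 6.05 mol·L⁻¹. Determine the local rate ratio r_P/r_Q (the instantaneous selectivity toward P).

0.00410

S_{P/Q} = r_P/r_Q = (k₁·C_A^0.5)/(k₂·C_A^2) = (k₁/k₂)·C_A^-1.5.
= (0.0311×6.050^0.5) / (0.510×6.050^2) = 0.07650/18.67 = 0.00410.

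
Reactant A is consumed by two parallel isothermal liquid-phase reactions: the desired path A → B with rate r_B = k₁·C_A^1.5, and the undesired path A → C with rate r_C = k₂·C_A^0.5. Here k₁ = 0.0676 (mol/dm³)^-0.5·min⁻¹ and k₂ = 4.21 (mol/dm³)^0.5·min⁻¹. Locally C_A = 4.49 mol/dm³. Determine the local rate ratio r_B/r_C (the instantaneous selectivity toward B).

0.0721

S_{B/C} = r_B/r_C = (k₁·C_A^1.5)/(k₂·C_A^0.5) = (k₁/k₂)·C_A.
= (0.0676×4.490^1.5) / (4.21×4.490^0.5) = 0.6432/8.921 = 0.0721.
Since the desired path is higher order in A, keeping C_A high (PFR or concentrated feed) favours B.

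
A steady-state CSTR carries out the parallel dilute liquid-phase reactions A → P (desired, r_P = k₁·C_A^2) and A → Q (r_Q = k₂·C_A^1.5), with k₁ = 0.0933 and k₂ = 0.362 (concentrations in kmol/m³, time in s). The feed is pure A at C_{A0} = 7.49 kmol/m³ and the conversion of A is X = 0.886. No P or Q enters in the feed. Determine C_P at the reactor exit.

1.28 kmol/m³

Exit C_A = C_{A0}(1−X) = 7.49×0.114 = 0.8539 kmol/m³.
A CSTR operates uniformly at the exit composition, giving r_P = 0.06802 and r_Q = 0.2856 (each k·C_A^n at C_A = 0.8539).
Fraction of consumed A going to P: r_P/(r_P+r_Q) = 0.1923.
C_P = 0.1923·C_{A0}·X = 0.1923×7.49×0.886 = 1.28 kmol/m³.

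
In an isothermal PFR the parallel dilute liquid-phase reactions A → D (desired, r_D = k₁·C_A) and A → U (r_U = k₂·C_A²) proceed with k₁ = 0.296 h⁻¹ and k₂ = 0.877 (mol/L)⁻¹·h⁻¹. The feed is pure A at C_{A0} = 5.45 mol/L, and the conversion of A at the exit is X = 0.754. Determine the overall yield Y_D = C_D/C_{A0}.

0.0767

C_A = C_{A0}(1−X) = 1.341 mol/L.
Along a PFR/batch, dC_D/dC_A = −r_D/(r_D+r_U) = −k₁/(k₁+k₂·C_A).
Integrating from C_{A0} to C_A: C_D = (0.296/0.877)·ln[(0.296+0.877·5.45)/(0.296+0.877·1.34)] = 0.3375·ln(5.076/1.472) = 0.4178 mol/L.
Y_D = C_D/C_{A0} = 0.4178/5.45 = 0.0767.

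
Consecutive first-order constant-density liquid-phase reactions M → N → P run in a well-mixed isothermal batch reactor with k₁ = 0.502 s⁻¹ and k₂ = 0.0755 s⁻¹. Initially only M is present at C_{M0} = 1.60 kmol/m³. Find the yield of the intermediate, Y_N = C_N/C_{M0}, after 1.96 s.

Solving the coupled first-order balances gives C_N(t) = [k₁/(k₂−k₁)]·C_{M0}·(e^(−k₁t) − e^(−k₂t)).
e^(−k₁t) = e^(−0.502×1.96) = e^(−0.9839) = 0.3738; e^(−k₂t) = e^(−0.1480) = 0.8624.
C_N = 0.502×1.60/(0.0755−0.502) × (0.3738−0.8624) = (-1.883)×(-0.4886) = 0.9202 kmol/m³.
Y_N = C_N/C_{M0} = 0.9202/1.60 = 0.575.

0.575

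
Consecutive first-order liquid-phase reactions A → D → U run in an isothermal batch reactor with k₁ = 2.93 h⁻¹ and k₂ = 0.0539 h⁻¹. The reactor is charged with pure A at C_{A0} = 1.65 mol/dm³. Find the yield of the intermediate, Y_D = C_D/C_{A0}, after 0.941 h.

0.904

The intermediate concentration in a first-order A→B→C sequence is C_D = k₁C_{A0}(e^(−k₁t) − e^(−k₂t))/(k₂−k₁).
e^(−k₁t) = e^(−2.93×0.941) = e^(−2.757) = 0.06347; e^(−k₂t) = e^(−0.05072) = 0.9505.
C_D = 2.93×1.65/(0.0539−2.93) × (0.06347−0.9505) = (-1.681)×(-0.8871) = 1.491 mol/dm³.
Y_D = C_D/C_{A0} = 1.491/1.65 = 0.904.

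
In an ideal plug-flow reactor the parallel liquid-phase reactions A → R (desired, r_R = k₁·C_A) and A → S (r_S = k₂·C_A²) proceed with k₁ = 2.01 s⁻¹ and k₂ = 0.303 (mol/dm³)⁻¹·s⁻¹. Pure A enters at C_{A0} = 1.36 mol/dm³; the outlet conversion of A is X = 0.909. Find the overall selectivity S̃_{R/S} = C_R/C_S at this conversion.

9.16

C_A = C_{A0}(1−X) = 0.1238 mol/dm³.
Along a PFR/batch, dC_R/dC_A = −r_R/(r_R+r_S) = −k₁/(k₁+k₂·C_A).
Integrating from C_{A0} to C_A: C_R = (2.01/0.303)·ln[(2.01+0.303·1.36)/(2.01+0.303·0.124)] = 6.634·ln(2.422/2.047) = 1.115 mol/dm³.
C_S = (C_{A0}−C_A)−C_R = 0.1217 mol/dm³; S̃_{R/S} = 1.115/0.1217 = 9.16.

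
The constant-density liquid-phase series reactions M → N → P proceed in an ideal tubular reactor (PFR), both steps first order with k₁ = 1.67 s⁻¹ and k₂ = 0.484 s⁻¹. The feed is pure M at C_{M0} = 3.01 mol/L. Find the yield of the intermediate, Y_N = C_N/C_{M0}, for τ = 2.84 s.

0.344

For first-order series with pure M initially, C_N(τ) = k₁C_{M0}/(k₂−k₁)·(e^(−k₁τ) − e^(−k₂τ)).
e^(−k₁τ) = e^(−1.67×2.84) = e^(−4.743) = 0.008714; e^(−k₂τ) = e^(−1.375) = 0.2530.
C_N = 1.67×3.01/(0.484−1.67) × (0.008714−0.2530) = (-4.238)×(-0.2442) = 1.035 mol/L.
Y_N = C_N/C_{M0} = 1.035/3.01 = 0.344.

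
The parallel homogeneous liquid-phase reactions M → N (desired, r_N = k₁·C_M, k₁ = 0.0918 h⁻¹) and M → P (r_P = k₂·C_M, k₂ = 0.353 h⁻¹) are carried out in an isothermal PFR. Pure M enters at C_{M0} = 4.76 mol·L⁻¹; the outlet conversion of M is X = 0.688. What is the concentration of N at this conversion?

C_M = C_{M0}(1−X) = 1.485 mol·L⁻¹.
Both paths are first order in M, so the instantaneous fraction to N is constant: dC_N/d(−C_M) = k₁/(k₁+k₂) = 0.2064.
C_N = 0.2064·(C_{M0}−C_M) = 0.2064×3.275 = 0.676 mol·L⁻¹.

0.676 mol·L⁻¹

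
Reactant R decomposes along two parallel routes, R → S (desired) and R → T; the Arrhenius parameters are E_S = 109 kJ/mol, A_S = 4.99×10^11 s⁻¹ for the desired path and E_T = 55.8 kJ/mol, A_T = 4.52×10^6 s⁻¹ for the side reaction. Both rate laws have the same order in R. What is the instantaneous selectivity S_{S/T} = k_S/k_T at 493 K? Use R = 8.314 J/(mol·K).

Since both paths have the same order in R, the concentration cancels and S_{S/T} = k_S/k_T = (A_S/A_T)·exp[(E_T−E_S)/(RT)].
(E_T−E_S)/(RT) = (55.8−109)×10³/(8.314×493) = -53200/4099 = -12.98.
k_S/k_T = (4.99×10^11/4.52×10^6)·exp(-12.98) = 1.104×10^5 × 2.307×10^-6 = 0.255.
Since E_S > E_T, raising the temperature improves selectivity toward S.

0.255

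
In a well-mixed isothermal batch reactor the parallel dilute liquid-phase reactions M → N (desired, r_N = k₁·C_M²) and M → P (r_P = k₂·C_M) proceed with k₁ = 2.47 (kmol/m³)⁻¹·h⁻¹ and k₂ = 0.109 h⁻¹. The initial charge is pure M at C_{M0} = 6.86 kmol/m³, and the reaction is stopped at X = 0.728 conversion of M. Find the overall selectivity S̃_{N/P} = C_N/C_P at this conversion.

87.1

C_M = C_{M0}(1−X) = 1.866 kmol/m³.
Along a PFR/batch, dC_P/dC_M = −r_P/(r_N+r_P) = −k₂/(k₂+k₁·C_M).
Integrating from C_{M0} to C_M: C_P = (0.109/2.47)·ln[(0.109+2.47·6.86)/(0.109+2.47·1.87)] = 0.04413·ln(17.05/4.718) = 0.05671 kmol/m³.
Then C_N = (C_{M0}−C_M) − C_P = 4.994 − 0.05671 = 4.937 kmol/m³.
S̃_{N/P} = C_N/C_P = 4.937/0.05671 = 87.1.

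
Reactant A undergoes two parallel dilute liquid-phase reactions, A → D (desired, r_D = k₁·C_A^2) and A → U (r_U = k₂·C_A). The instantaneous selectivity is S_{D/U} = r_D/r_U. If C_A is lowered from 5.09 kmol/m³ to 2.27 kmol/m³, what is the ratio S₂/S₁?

0.446

S_{D/U} = (k₁/k₂)·C_A, so S₂/S₁ = (C_{A,2}/C_{A,1}).
= 2.27/5.09 = 0.446.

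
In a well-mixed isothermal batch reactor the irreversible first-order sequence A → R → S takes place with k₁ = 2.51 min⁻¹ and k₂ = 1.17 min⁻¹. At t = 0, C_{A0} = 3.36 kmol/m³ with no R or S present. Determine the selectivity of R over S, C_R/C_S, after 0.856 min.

1.13

The intermediate concentration in a first-order A→B→C sequence is C_R = k₁C_{A0}(e^(−k₁t) − e^(−k₂t))/(k₂−k₁).
e^(−k₁t) = e^(−2.51×0.856) = e^(−2.149) = 0.1167; e^(−k₂t) = e^(−1.002) = 0.3673.
C_R = 2.51×3.36/(1.17−2.51) × (0.1167−0.3673) = (-6.294)×(-0.2507) = 1.578 kmol/m³.
C_A = C_{A0}e^(−k₁t) = 0.3920 kmol/m³, so C_S = C_{A0}−C_A−C_R = 1.390 kmol/m³; C_R/C_S = 1.13.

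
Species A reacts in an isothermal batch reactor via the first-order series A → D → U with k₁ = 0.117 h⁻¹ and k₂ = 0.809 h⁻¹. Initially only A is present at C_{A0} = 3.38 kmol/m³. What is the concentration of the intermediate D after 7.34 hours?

For first-order series with pure A initially, C_D(t) = k₁C_{A0}/(k₂−k₁)·(e^(−k₁t) − e^(−k₂t)).
e^(−k₁t) = e^(−0.117×7.34) = e^(−0.8588) = 0.4237; e^(−k₂t) = e^(−5.938) = 0.002637.
C_D = 0.117×3.38/(0.809−0.117) × (0.4237−0.002637) = 0.5715×0.4210 = 0.2406 kmol/m³.

0.241 kmol/m³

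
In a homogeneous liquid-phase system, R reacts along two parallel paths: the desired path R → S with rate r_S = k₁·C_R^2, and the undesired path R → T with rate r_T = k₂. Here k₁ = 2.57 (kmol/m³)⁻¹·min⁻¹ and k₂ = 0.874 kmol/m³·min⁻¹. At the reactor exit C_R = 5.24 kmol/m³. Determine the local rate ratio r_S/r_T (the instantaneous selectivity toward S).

80.7

S_{S/T} = r_S/r_T = (k₁·C_R^2)/(k₂) = (k₁/k₂)·C_R^2.
= (2.57×5.240^2) / (0.874) = 70.57/0.8740 = 80.7.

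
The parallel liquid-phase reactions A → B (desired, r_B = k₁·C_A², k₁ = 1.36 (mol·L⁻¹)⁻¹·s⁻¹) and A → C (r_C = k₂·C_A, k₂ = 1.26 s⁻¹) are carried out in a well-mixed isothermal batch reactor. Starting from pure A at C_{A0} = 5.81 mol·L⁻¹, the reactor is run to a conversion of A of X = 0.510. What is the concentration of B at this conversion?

2.43 mol·L⁻¹

C_A = C_{A0}(1−X) = 2.847 mol·L⁻¹.
Along a PFR/batch, dC_C/dC_A = −r_C/(r_B+r_C) = −k₂/(k₂+k₁·C_A).
Integrating from C_{A0} to C_A: C_C = (1.26/1.36)·ln[(1.26+1.36·5.81)/(1.26+1.36·2.85)] = 0.9265·ln(9.162/5.132) = 0.5370 mol·L⁻¹.
Then C_B = (C_{A0}−C_A) − C_C = 2.963 − 0.5370 = 2.426 mol·L⁻¹.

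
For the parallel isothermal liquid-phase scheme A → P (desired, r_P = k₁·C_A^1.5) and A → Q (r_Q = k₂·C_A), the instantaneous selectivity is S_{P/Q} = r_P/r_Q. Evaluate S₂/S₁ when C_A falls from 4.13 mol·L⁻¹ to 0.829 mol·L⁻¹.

0.448

S_{P/Q} = (k₁/k₂)·C_A^0.5, so S₂/S₁ = (C_{A,2}/C_{A,1})^0.5.
= (0.829/4.13)^0.5 = (0.2007)^0.5 = 0.448.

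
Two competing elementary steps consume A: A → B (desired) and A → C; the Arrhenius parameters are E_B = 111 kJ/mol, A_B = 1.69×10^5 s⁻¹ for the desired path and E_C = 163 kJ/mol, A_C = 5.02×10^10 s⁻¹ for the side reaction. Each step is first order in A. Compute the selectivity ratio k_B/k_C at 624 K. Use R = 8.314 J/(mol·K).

0.0759

With equal orders, S_{B/C} = k_B/k_C = (A_B/A_C)·exp[(E_C−E_B)/(RT)].
(E_C−E_B)/(RT) = (163−111)×10³/(8.314×624) = 52000/5188 = 10.02.
k_B/k_C = (1.69×10^5/5.02×10^10)·exp(10.02) = 3.367×10^-6 × 22545 = 0.0759.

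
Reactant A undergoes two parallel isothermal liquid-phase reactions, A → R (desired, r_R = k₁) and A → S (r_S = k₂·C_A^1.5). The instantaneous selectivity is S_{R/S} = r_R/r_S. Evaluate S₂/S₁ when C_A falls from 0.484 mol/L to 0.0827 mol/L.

14.2

S_{R/S} = (k₁/k₂)·C_A^-1.5, so S₂/S₁ = (C_{A,2}/C_{A,1})^-1.5.
= (0.0827/0.484)^(-1.5) = (0.1709)^(-1.5) = 14.2.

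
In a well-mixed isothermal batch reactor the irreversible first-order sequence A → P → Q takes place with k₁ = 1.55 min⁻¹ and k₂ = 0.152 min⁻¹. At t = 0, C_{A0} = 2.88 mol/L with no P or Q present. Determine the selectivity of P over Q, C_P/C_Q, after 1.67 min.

For first-order series with pure A initially, C_P(t) = k₁C_{A0}/(k₂−k₁)·(e^(−k₁t) − e^(−k₂t)).
e^(−k₁t) = e^(−1.55×1.67) = e^(−2.588) = 0.07513; e^(−k₂t) = e^(−0.2538) = 0.7758.
C_P = 1.55×2.88/(0.152−1.55) × (0.07513−0.7758) = (-3.193)×(-0.7007) = 2.237 mol/L.
C_A = C_{A0}e^(−k₁t) = 0.2164 mol/L, so C_Q = C_{A0}−C_A−C_P = 0.4262 mol/L; C_P/C_Q = 5.25.

5.25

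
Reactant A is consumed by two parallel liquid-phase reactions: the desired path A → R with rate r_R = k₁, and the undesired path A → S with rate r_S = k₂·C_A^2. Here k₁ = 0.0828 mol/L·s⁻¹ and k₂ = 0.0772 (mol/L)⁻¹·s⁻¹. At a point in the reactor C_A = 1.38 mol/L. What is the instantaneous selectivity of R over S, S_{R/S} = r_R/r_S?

0.563

S_{R/S} = r_R/r_S = (k₁)/(k₂·C_A^2) = (k₁/k₂)·C_A^-2.
= (0.0828) / (0.0772×1.380^2) = 0.08280/0.1470 = 0.563.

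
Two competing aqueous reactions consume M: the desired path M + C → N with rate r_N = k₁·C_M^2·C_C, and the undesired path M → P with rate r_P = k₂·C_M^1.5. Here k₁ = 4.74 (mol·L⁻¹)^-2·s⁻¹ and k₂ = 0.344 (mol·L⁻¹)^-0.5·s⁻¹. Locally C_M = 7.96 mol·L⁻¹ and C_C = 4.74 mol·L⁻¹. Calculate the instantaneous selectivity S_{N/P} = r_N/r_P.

184

S_{N/P} = r_N/r_P = (k₁·C_M^2·C_C)/(k₂·C_M^1.5) = (k₁/k₂)·C_M^0.5·C_C.
= (4.74×7.960^2×4.740) / (0.344×7.960^1.5) = 1424/7.726 = 184.
Since the desired path is higher order in M, keeping C_M high (PFR or concentrated feed) favours N.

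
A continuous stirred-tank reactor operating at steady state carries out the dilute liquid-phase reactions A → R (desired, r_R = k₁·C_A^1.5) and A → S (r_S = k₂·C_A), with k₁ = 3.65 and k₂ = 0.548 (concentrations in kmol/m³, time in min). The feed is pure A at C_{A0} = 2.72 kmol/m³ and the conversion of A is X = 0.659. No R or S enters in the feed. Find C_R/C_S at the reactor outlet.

Exit C_A = C_{A0}(1−X) = 2.72×0.341 = 0.9275 kmol/m³.
In a CSTR the entire volume is at exit conditions, so r_R = 3.65×0.9275^1.5 = 3.260 and r_S = 0.548×0.9275 = 0.5083.
Overall selectivity = C_R/C_S = r_Rτ/(r_Sτ) = r_R/r_S = 6.41.

6.41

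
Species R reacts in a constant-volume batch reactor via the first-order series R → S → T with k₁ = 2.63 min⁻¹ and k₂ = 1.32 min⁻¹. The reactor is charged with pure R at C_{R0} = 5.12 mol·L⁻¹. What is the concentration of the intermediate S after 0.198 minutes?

1.81 mol·L⁻¹

The intermediate concentration in a first-order A→B→C sequence is C_S = k₁C_{R0}(e^(−k₁t) − e^(−k₂t))/(k₂−k₁).
e^(−k₁t) = e^(−2.63×0.198) = e^(−0.5207) = 0.5941; e^(−k₂t) = e^(−0.2614) = 0.7700.
C_S = 2.63×5.12/(1.32−2.63) × (0.5941−0.7700) = (-10.28)×(-0.1759) = 1.808 mol·L⁻¹.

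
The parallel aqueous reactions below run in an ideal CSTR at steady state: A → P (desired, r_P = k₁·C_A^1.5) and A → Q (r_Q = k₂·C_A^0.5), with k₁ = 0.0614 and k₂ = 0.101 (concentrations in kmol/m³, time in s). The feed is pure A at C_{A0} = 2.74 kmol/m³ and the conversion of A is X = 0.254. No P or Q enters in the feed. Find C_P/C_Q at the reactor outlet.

Exit C_A = C_{A0}(1−X) = 2.74×0.746 = 2.044 kmol/m³.
Rates in a CSTR are evaluated at the outlet concentration: r_P = 0.0614×2.044^1.5 = 0.1794, r_Q = 0.101×2.044^0.5 = 0.1444.
Overall selectivity = C_P/C_Q = r_Pτ/(r_Qτ) = r_P/r_Q = 1.24.

1.24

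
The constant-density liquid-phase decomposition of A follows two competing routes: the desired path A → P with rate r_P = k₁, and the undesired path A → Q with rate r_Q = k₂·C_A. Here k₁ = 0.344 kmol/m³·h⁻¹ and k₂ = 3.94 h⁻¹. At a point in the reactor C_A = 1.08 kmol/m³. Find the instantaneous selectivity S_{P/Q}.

S_{P/Q} = r_P/r_Q = (k₁)/(k₂·C_A) = (k₁/k₂)·C_A⁻¹.
= (0.344) / (3.94×1.080) = 0.3440/4.255 = 0.0808.
The undesired path is higher order in A, so low C_A (CSTR or dilute feed) favours P.

0.0808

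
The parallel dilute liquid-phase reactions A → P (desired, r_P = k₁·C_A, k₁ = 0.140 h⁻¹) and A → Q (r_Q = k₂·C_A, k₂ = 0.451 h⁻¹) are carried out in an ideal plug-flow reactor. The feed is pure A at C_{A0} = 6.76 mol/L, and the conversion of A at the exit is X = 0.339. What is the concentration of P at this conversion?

C_A = C_{A0}(1−X) = 4.468 mol/L.
Both paths are first order in A, so the instantaneous fraction to P is constant: dC_P/d(−C_A) = k₁/(k₁+k₂) = 0.2369.
C_P = 0.2369·(C_{A0}−C_A) = 0.2369×2.292 = 0.543 mol/L.

0.543 mol/L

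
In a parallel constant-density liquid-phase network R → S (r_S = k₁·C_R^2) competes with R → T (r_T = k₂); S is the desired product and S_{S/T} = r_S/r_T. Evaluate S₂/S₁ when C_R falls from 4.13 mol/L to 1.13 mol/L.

S_{S/T} = (k₁/k₂)·C_R^2, so S₂/S₁ = (C_{R,2}/C_{R,1})^2.
= (1.13/4.13)^2 = (0.2736)^2 = 0.0749.

0.0749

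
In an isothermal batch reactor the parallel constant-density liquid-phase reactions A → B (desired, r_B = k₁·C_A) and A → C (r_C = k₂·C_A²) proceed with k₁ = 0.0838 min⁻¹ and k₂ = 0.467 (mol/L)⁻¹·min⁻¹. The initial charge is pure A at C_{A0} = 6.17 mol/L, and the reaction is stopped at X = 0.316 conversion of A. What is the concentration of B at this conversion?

C_A = C_{A0}(1−X) = 4.220 mol/L.
Along a PFR/batch, dC_B/dC_A = −r_B/(r_B+r_C) = −k₁/(k₁+k₂·C_A).
Integrating from C_{A0} to C_A: C_B = (0.0838/0.467)·ln[(0.0838+0.467·6.17)/(0.0838+0.467·4.22)] = 0.1794·ln(2.965/2.055) = 0.06582 mol/L.

0.0658 mol/L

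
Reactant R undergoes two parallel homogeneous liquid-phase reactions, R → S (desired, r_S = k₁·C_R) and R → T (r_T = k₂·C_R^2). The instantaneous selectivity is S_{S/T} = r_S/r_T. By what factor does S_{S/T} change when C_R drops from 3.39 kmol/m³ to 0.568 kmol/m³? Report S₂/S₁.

5.97

S_{S/T} = (k₁/k₂)·C_R⁻¹, so S₂/S₁ = (C_{R,2}/C_{R,1})⁻¹.
= 3.39/0.568 = 5.97.
Selectivity toward S rises as C_R falls — low-concentration operation is favoured.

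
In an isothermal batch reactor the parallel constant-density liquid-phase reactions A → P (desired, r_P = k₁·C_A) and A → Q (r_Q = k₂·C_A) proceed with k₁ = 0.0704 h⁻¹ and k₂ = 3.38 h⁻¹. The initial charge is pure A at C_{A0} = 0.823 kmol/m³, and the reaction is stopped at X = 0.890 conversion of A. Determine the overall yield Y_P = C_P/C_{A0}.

C_A = C_{A0}(1−X) = 0.09053 kmol/m³.
Both paths are first order in A, so the instantaneous fraction to P is constant: dC_P/d(−C_A) = k₁/(k₁+k₂) = 0.02040.
C_P = 0.02040·(C_{A0}−C_A) = 0.02040×0.7325 = 0.0149 kmol/m³.
Y_P = C_P/C_{A0} = 0.01494/0.823 = 0.0182.

0.0182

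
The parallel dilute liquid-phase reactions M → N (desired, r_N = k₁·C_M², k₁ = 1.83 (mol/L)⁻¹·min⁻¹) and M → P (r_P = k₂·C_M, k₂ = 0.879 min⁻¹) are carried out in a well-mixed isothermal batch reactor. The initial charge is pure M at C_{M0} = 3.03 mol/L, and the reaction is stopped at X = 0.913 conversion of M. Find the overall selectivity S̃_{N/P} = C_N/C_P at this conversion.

2.71

C_M = C_{M0}(1−X) = 0.2636 mol/L.
Along a PFR/batch, dC_P/dC_M = −r_P/(r_N+r_P) = −k₂/(k₂+k₁·C_M).
Integrating from C_{M0} to C_M: C_P = (0.879/1.83)·ln[(0.879+1.83·3.03)/(0.879+1.83·0.264)] = 0.4803·ln(6.424/1.361) = 0.7452 mol/L.
Then C_N = (C_{M0}−C_M) − C_P = 2.766 − 0.7452 = 2.021 mol/L.
S̃_{N/P} = C_N/C_P = 2.021/0.7452 = 2.71.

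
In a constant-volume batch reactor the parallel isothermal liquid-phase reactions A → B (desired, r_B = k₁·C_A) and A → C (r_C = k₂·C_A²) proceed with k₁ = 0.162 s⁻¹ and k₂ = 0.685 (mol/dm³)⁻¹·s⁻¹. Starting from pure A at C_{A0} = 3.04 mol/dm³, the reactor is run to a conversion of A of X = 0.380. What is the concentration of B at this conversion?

0.103 mol/dm³

C_A = C_{A0}(1−X) = 1.885 mol/dm³.
Along a PFR/batch, dC_B/dC_A = −r_B/(r_B+r_C) = −k₁/(k₁+k₂·C_A).
Integrating from C_{A0} to C_A: C_B = (0.162/0.685)·ln[(0.162+0.685·3.04)/(0.162+0.685·1.88)] = 0.2365·ln(2.244/1.453) = 0.1028 mol/dm³.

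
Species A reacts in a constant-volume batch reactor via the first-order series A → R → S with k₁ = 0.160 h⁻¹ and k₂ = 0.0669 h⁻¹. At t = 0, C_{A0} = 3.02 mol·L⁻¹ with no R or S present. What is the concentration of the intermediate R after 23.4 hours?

0.962 mol·L⁻¹

Solving the coupled first-order balances gives C_R(t) = [k₁/(k₂−k₁)]·C_{A0}·(e^(−k₁t) − e^(−k₂t)).
e^(−k₁t) = e^(−0.160×23.4) = e^(−3.744) = 0.02366; e^(−k₂t) = e^(−1.565) = 0.2090.
C_R = 0.160×3.02/(0.0669−0.160) × (0.02366−0.2090) = (-5.190)×(-0.1853) = 0.9619 mol·L⁻¹.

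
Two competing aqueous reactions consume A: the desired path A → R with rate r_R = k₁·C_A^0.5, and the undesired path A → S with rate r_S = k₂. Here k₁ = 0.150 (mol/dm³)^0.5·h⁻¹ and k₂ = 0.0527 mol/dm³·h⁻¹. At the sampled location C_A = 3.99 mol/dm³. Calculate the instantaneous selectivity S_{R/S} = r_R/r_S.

5.69

S_{R/S} = r_R/r_S = (k₁·C_A^0.5)/(k₂) = (k₁/k₂)·C_A^0.5.
= (0.150×3.990^0.5) / (0.0527) = 0.2996/0.05270 = 5.69.
Since the desired path is higher order in A, keeping C_A high (PFR or concentrated feed) favours R.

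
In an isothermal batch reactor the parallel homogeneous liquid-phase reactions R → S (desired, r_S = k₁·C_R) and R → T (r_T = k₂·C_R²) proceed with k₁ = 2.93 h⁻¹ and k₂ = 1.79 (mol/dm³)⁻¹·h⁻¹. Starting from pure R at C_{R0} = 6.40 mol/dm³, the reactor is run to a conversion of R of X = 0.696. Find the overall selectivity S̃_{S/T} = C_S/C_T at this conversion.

0.422

C_R = C_{R0}(1−X) = 1.946 mol/dm³.
Along a PFR/batch, dC_S/dC_R = −r_S/(r_S+r_T) = −k₁/(k₁+k₂·C_R).
Integrating from C_{R0} to C_R: C_S = (2.93/1.79)·ln[(2.93+1.79·6.40)/(2.93+1.79·1.95)] = 1.637·ln(14.39/6.413) = 1.323 mol/dm³.
C_T = (C_{R0}−C_R)−C_S = 3.132 mol/dm³; S̃_{S/T} = 1.323/3.132 = 0.422.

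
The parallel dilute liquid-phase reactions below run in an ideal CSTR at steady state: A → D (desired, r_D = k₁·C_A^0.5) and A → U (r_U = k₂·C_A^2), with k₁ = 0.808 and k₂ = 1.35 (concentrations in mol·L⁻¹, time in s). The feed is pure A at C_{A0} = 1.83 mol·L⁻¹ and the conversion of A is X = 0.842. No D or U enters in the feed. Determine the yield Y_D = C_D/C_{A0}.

0.668

Exit C_A = C_{A0}(1−X) = 1.83×0.158 = 0.2891 mol·L⁻¹.
Rates in a CSTR are evaluated at the outlet concentration: r_D = 0.808×0.2891^0.5 = 0.4345, r_U = 1.35×0.2891^2 = 0.1129.
Fraction of consumed A going to D: r_D/(r_D+r_U) = 0.7938.
C_D = 0.7938·C_{A0}·X = 0.7938×1.83×0.842 = 1.22 mol·L⁻¹; Y_D = C_D/C_{A0} = 0.668.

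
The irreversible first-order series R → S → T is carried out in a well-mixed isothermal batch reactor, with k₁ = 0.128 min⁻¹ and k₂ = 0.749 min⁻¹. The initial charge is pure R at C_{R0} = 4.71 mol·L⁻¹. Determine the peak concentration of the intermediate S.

0.559 mol·L⁻¹

Evaluating C_S at t_opt = ln(k₂/k₁)/(k₂−k₁) gives C_{S,max}/C_{R0} = (k₁/k₂)^[k₂/(k₂−k₁)].
= (0.128/0.749)^(0.749/(0.749−0.128)) = (0.1709)^(1.206) = 0.1187.
C_{S,max} = 0.1187×4.71 = 0.559 mol·L⁻¹.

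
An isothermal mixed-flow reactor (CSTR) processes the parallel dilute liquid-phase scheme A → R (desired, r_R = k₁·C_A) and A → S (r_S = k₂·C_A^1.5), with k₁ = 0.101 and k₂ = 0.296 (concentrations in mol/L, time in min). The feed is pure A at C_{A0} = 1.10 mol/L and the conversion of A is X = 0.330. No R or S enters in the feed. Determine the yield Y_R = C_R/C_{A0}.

0.0939

Exit C_A = C_{A0}(1−X) = 1.10×0.670 = 0.7370 mol/L.
In a CSTR the entire volume is at exit conditions, so r_R = 0.101×0.7370 = 0.07444 and r_S = 0.296×0.7370^1.5 = 0.1873.
Fraction of consumed A going to R: r_R/(r_R+r_S) = 0.2844.
C_R = 0.2844·C_{A0}·X = 0.2844×1.10×0.330 = 0.103 mol/L; Y_R = C_R/C_{A0} = 0.0939.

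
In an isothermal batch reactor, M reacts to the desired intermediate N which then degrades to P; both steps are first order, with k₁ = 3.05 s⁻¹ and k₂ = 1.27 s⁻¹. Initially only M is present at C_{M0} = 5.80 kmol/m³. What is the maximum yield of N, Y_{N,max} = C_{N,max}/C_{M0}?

0.535

For a first-order series the maximum intermediate yield is C_{N,max}/C_{M0} = (k₁/k₂)^[k₂/(k₂−k₁)].
= (3.05/1.27)^(1.27/(1.27−3.05)) = (2.402)^(-0.7135) = 0.5352.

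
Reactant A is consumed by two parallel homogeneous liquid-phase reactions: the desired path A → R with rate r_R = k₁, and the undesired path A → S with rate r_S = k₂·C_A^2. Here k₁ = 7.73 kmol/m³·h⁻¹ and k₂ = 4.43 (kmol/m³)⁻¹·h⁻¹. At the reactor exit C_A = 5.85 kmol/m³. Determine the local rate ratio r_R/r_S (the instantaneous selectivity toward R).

S_{R/S} = r_R/r_S = (k₁)/(k₂·C_A^2) = (k₁/k₂)·C_A^-2.
= (7.73) / (4.43×5.850^2) = 7.730/151.6 = 0.0510.
The undesired path is higher order in A, so low C_A (CSTR or dilute feed) favours R.

0.0510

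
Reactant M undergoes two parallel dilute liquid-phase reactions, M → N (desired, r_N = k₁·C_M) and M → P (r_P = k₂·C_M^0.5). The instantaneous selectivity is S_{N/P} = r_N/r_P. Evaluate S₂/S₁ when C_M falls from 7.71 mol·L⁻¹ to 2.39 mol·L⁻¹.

0.557

S_{N/P} = (k₁/k₂)·C_M^0.5, so S₂/S₁ = (C_{M,2}/C_{M,1})^0.5.
= (2.39/7.71)^0.5 = (0.3100)^0.5 = 0.557.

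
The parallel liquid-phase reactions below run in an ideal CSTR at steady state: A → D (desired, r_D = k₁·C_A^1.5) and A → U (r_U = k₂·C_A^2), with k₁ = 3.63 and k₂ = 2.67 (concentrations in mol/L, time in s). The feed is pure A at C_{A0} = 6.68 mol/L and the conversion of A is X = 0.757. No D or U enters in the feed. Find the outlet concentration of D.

2.61 mol/L

Exit C_A = C_{A0}(1−X) = 6.68×0.243 = 1.623 mol/L.
Rates in a CSTR are evaluated at the outlet concentration: r_D = 3.63×1.623^1.5 = 7.507, r_U = 2.67×1.623^2 = 7.035.
Fraction of consumed A going to D: r_D/(r_D+r_U) = 0.5162.
C_D = 0.5162·C_{A0}·X = 0.5162×6.68×0.757 = 2.61 mol/L.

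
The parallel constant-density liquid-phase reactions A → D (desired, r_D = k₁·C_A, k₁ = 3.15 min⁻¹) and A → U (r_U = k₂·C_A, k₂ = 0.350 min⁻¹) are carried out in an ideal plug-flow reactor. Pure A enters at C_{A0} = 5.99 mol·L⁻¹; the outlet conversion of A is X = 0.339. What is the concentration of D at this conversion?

C_A = C_{A0}(1−X) = 3.959 mol·L⁻¹.
Both paths are first order in A, so the instantaneous fraction to D is constant: dC_D/d(−C_A) = k₁/(k₁+k₂) = 0.9000.
C_D = 0.9000·(C_{A0}−C_A) = 0.9000×2.031 = 1.83 mol·L⁻¹.

1.83 mol·L⁻¹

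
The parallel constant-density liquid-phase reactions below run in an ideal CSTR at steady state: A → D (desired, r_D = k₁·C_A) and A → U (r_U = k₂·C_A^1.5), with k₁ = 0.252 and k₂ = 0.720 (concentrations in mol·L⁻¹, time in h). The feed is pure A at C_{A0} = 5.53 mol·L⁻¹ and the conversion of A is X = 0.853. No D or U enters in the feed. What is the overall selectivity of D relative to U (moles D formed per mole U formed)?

0.388

Exit C_A = C_{A0}(1−X) = 5.53×0.147 = 0.8129 mol·L⁻¹.
Rates in a CSTR are evaluated at the outlet concentration: r_D = 0.252×0.8129 = 0.2049, r_U = 0.720×0.8129^1.5 = 0.5277.
Overall selectivity = C_D/C_U = r_Dτ/(r_Uτ) = r_D/r_U = 0.388.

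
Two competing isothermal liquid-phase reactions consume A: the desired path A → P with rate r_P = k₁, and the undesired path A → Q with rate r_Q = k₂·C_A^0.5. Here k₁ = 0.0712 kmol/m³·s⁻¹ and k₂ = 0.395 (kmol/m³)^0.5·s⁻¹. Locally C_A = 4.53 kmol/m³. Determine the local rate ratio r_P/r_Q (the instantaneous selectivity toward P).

0.0847

S_{P/Q} = r_P/r_Q = (k₁)/(k₂·C_A^0.5) = (k₁/k₂)·C_A^-0.5.
= (0.0712) / (0.395×4.530^0.5) = 0.07120/0.8407 = 0.0847.
The undesired path is higher order in A, so low C_A (CSTR or dilute feed) favours P.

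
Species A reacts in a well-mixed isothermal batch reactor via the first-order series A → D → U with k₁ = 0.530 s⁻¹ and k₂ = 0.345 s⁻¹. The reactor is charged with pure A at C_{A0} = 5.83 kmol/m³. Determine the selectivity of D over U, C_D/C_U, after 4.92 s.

Solving the coupled first-order balances gives C_D(t) = [k₁/(k₂−k₁)]·C_{A0}·(e^(−k₁t) − e^(−k₂t)).
e^(−k₁t) = e^(−0.530×4.92) = e^(−2.608) = 0.07371; e^(−k₂t) = e^(−1.697) = 0.1832.
C_D = 0.530×5.83/(0.345−0.530) × (0.07371−0.1832) = (-16.70)×(-0.1094) = 1.828 kmol/m³.
C_A = C_{A0}e^(−k₁t) = 0.4297 kmol/m³, so C_U = C_{A0}−C_A−C_D = 3.572 kmol/m³; C_D/C_U = 0.512.

0.512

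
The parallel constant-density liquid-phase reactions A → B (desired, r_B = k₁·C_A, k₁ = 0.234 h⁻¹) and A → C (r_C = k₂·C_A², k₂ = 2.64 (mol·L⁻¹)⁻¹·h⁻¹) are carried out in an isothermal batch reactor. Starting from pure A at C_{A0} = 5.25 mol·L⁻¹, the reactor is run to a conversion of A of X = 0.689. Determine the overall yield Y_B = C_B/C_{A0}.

C_A = C_{A0}(1−X) = 1.633 mol·L⁻¹.
Along a PFR/batch, dC_B/dC_A = −r_B/(r_B+r_C) = −k₁/(k₁+k₂·C_A).
Integrating from C_{A0} to C_A: C_B = (0.234/2.64)·ln[(0.234+2.64·5.25)/(0.234+2.64·1.63)] = 0.08864·ln(14.09/4.544) = 0.1003 mol·L⁻¹.
Y_B = C_B/C_{A0} = 0.1003/5.25 = 0.0191.

0.0191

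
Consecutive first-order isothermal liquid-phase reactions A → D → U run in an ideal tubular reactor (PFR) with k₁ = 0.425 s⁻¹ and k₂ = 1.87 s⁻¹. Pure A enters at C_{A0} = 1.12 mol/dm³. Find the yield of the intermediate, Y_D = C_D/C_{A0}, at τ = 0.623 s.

0.134

For first-order series with pure A initially, C_D(τ) = k₁C_{A0}/(k₂−k₁)·(e^(−k₁τ) − e^(−k₂τ)).
e^(−k₁τ) = e^(−0.425×0.623) = e^(−0.2648) = 0.7674; e^(−k₂τ) = e^(−1.165) = 0.3119.
C_D = 0.425×1.12/(1.87−0.425) × (0.7674−0.3119) = 0.3294×0.4555 = 0.1500 mol/dm³.
Y_D = C_D/C_{A0} = 0.1500/1.12 = 0.134.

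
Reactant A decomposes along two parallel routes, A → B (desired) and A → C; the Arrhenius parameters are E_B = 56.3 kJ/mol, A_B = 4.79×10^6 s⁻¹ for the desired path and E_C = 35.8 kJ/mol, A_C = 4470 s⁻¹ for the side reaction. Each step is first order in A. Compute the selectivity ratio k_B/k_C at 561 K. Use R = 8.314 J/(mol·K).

Since both paths have the same order in A, the concentration cancels and S_{B/C} = k_B/k_C = (A_B/A_C)·exp[(E_C−E_B)/(RT)].
(E_C−E_B)/(RT) = (35.8−56.3)×10³/(8.314×561) = -20500/4664 = -4.395.
k_B/k_C = (4.79×10^6/4470)·exp(-4.395) = 1072 × 0.01234 = 13.2.

13.2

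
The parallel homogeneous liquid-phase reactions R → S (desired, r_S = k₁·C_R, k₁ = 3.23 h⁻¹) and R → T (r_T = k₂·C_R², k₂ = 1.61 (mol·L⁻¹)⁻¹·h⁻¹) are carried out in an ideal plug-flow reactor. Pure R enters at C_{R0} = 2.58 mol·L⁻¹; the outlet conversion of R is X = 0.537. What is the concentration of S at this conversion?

C_R = C_{R0}(1−X) = 1.195 mol·L⁻¹.
Along a PFR/batch, dC_S/dC_R = −r_S/(r_S+r_T) = −k₁/(k₁+k₂·C_R).
Integrating from C_{R0} to C_R: C_S = (3.23/1.61)·ln[(3.23+1.61·2.58)/(3.23+1.61·1.19)] = 2.006·ln(7.384/5.153) = 0.7216 mol·L⁻¹.

0.722 mol·L⁻¹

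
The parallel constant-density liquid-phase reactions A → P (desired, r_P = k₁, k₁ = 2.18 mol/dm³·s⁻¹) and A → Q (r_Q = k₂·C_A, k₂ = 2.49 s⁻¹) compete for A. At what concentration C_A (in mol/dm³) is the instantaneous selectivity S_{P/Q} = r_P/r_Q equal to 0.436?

2.01 mol/dm³

S_{P/Q} = (k₁/k₂)·C_A⁻¹ ⇒ C_A = (S·k₂/k₁)^(-1).
= (0.436×2.49/2.18)^(-1) = (0.4980)^(-1) = 2.01 mol/dm³.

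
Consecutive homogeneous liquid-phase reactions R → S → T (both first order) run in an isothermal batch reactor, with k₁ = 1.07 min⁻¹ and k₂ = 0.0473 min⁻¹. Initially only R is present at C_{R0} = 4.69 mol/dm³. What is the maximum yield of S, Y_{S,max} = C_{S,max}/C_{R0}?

Evaluating C_S at t_opt = ln(k₂/k₁)/(k₂−k₁) gives C_{S,max}/C_{R0} = (k₁/k₂)^[k₂/(k₂−k₁)].
= (1.07/0.0473)^(0.0473/(0.0473−1.07)) = (22.62)^(-0.04625) = 0.8657.

0.866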